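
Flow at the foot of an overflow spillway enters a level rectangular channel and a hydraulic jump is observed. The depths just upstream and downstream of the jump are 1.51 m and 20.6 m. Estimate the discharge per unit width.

q = 58.1 m²/s

For a rectangular channel the momentum equation gives q² = ½·g·y₁·y₂·(y₁ + y₂) = ½×9.81×1.51×20.6×22.1 = 3373.
q = √3373 = 58.1 m²/s.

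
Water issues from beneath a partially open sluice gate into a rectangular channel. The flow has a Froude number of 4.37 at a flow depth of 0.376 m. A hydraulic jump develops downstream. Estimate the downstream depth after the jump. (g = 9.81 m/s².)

Fr₁ = 4.37 (given).
By Bélanger, y₂/y₁ = ½[√(1 + 8Fr₁²) − 1] = ½[√153.8 − 1] = 5.70.
y₂ = 5.70 × 0.376 = 2.14 m.

y₂ = 2.14 m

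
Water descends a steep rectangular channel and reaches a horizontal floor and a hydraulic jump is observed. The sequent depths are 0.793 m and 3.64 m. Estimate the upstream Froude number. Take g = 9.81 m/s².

For a rectangular channel the momentum equation gives q² = ½·g·y₁·y₂·(y₁ + y₂) = ½×9.81×0.793×3.64×4.43 = 62.8.
q = √62.8 = 7.92 m²/s.
V₁ = q/y₁ = 9.99 m/s; Fr₁ = V₁/√(g·y₁) = 3.58.

Fr₁ = 3.58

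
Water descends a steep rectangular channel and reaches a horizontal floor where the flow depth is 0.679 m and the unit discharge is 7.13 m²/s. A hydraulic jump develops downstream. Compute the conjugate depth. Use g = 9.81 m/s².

V₁ = q/y₁ = 7.13/0.679 = 10.5 m/s. Fr₁ = V₁/√(g·y₁) = 10.5/√(9.81×0.679) = 4.07.
By Bélanger, y₂/y₁ = ½[√(1 + 8Fr₁²) − 1] = ½[√133.4 − 1] = 5.28.
y₂ = 5.28 × 0.679 = 3.58 m.

y₂ = 3.58 m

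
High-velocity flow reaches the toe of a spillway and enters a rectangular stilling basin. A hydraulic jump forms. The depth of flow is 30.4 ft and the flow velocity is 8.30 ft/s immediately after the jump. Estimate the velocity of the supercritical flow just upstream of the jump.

V₁ = 66.3 ft/s

Fr₂ = V₂/√(g·y₂) = 8.30/√(32.2×30.4) = 0.265.
The Bélanger relation is symmetric: y₁/y₂ = ½[√(1 + 8Fr₂²) − 1] = ½[√1.563 − 1] = 0.125.
y₁ = 0.125 × 30.4 = 3.80 ft.
V₁ = q/y₁ = 252/3.80 = 66.3 ft/s.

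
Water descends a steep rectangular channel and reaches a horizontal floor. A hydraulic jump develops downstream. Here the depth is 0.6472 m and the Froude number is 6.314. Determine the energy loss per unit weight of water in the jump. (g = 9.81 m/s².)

Fr₁ = 6.314 (given).
By Bélanger, y₂/y₁ = ½[√(1 + 8Fr₁²) − 1] = ½[√319.93 − 1] = 8.443.
y₂ = 8.443 × 0.6472 = 5.465 m.
V₁ = Fr₁·√(g·y₁) = 6.314×√(9.81×0.6472) = 15.91 m/s; q = V₁·y₁ = 10.30 m²/s. V₂ = q/y₂ = 10.30/5.465 = 1.884 m/s. E₁ = y₁ + V₁²/2g = 13.55 m; E₂ = y₂ + V₂²/2g = 5.645 m. ΔE = E₁ − E₂ = 7.903 m.

ΔE = 7.903 m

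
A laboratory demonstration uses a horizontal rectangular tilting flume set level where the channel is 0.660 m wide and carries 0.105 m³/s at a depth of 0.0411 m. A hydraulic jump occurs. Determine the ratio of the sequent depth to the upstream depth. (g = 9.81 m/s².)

q = Q/b = 0.105/0.660 = 0.159 m²/s; V₁ = q/y₁ = 3.87 m/s. Fr₁ = V₁/√(g·y₁) = 6.10.
Sequent-depth ratio: y₂/y₁ = ½[√(1 + 8Fr₁²) − 1] = ½[√298.3 − 1] = 8.14.

y₂/y₁ = 8.14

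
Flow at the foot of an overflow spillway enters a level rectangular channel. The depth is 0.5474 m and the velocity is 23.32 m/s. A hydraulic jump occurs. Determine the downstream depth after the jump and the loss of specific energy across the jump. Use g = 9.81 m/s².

y₂ = 7.522 m; ΔE = 20.60 m

Fr₁ = V₁/√(g·y₁) = 23.32/√(9.81×0.5474) = 10.06.
Sequent-depth ratio: y₂/y₁ = ½[√(1 + 8Fr₁²) − 1] = ½[√811.16 − 1] = 13.74.
y₂ = 13.74 × 0.5474 = 7.522 m.
q = V₁·y₁ = 23.32 × 0.5474 = 12.77 m²/s. V₂ = q/y₂ = 12.77/7.522 = 1.697 m/s. E₁ = y₁ + V₁²/2g = 28.27 m; E₂ = y₂ + V₂²/2g = 7.668 m. ΔE = E₁ − E₂ = 20.60 m.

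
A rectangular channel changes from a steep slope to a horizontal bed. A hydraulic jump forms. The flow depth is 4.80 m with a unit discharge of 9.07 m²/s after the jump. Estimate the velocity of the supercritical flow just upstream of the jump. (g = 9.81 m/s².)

V₁ = 14.1 m/s

V₂ = q/y₂ = 9.07/4.80 = 1.89 m/s; Fr₂ = V₂/√(g·y₂) = 0.275.
Since the conjugate-depth ratio holds either way, y₁/y₂ = ½[√(1 + 8Fr₂²) − 1] = ½[√1.607 − 1] = 0.134.
y₁ = 0.134 × 4.80 = 0.642 m.
V₁ = q/y₁ = 9.07/0.642 = 14.1 m/s.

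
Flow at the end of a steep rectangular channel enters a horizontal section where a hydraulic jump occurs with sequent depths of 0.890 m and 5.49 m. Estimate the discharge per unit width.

For a rectangular channel the momentum equation gives q² = ½·g·y₁·y₂·(y₁ + y₂) = ½×9.81×0.890×5.49×6.38 = 153.
q = √153 = 12.4 m²/s.

q = 12.4 m²/s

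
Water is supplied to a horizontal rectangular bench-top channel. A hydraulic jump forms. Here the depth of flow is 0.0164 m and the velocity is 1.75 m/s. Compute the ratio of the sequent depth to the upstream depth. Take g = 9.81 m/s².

Fr₁ = V₁/√(g·y₁) = 1.75/√(9.81×0.0164) = 4.36.
From the momentum equation for a rectangular channel, y₂/y₁ = ½[√(1 + 8Fr₁²) − 1] = ½[√153.3 − 1] = 5.69.

y₂/y₁ = 5.69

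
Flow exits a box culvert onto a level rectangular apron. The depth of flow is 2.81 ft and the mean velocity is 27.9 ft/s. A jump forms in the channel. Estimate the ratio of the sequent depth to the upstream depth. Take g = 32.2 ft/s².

Fr₁ = V₁/√(g·y₁) = 27.9/√(32.2×2.81) = 2.93.
By Bélanger, y₂/y₁ = ½[√(1 + 8Fr₁²) − 1] = ½[√69.82 − 1] = 3.68.

y₂/y₁ = 3.68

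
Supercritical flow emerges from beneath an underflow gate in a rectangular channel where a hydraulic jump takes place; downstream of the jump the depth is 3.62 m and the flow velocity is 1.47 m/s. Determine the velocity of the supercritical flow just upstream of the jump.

Fr₂ = V₂/√(g·y₂) = 1.47/√(9.81×3.62) = 0.247.
Since the conjugate-depth ratio holds either way, y₁/y₂ = ½[√(1 + 8Fr₂²) − 1] = ½[√1.487 − 1] = 0.110.
y₁ = 0.110 × 3.62 = 0.397 m.
V₁ = q/y₁ = 5.32/0.397 = 13.4 m/s.

V₁ = 13.4 m/s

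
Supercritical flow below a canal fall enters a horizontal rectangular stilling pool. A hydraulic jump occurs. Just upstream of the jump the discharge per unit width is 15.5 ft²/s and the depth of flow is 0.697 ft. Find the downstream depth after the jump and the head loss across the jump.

y₂ = 4.29 ft; ΔE = 3.88 ft

V₁ = q/y₁ = 15.5/0.697 = 22.2 ft/s. Fr₁ = V₁/√(g·y₁) = 22.2/√(32.2×0.697) = 4.69.
From the momentum equation for a rectangular channel, y₂/y₁ = ½[√(1 + 8Fr₁²) − 1] = ½[√177.3 − 1] = 6.16.
y₂ = 6.16 × 0.697 = 4.29 ft.
Head loss: ΔE = (y₂ − y₁)³/(4y₁y₂) = (4.29 − 0.697)³/(4×0.697×4.29) = 46.4/12.0 = 3.88 ft.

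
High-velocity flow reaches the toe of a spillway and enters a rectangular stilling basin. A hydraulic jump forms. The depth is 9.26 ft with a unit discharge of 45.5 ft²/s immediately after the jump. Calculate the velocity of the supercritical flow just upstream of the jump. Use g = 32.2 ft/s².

V₁ = 34.6 ft/s

V₂ = q/y₂ = 45.5/9.26 = 4.91 ft/s; Fr₂ = V₂/√(g·y₂) = 0.285.
Applying the sequent-depth relation in reverse, y₁/y₂ = ½[√(1 + 8Fr₂²) − 1] = ½[√1.648 − 1] = 0.142.
y₁ = 0.142 × 9.26 = 1.31 ft.
V₁ = q/y₁ = 45.5/1.31 = 34.6 ft/s.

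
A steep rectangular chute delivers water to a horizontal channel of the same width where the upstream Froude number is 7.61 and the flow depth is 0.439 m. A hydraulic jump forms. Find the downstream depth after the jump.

Fr₁ = 7.61 (given).
Sequent-depth ratio: y₂/y₁ = ½[√(1 + 8Fr₁²) − 1] = ½[√464.3 − 1] = 10.3.
y₂ = 10.3 × 0.439 = 4.51 m.

y₂ = 4.51 m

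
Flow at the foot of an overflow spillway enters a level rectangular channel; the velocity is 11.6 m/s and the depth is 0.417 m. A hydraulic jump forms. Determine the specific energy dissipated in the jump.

ΔE = 3.98 m

Fr₁ = V₁/√(g·y₁) = 11.6/√(9.81×0.417) = 5.74.
By Bélanger, y₂/y₁ = ½[√(1 + 8Fr₁²) − 1] = ½[√264.1 − 1] = 7.63.
y₂ = 7.63 × 0.417 = 3.18 m.
Head loss: ΔE = (y₂ − y₁)³/(4y₁y₂) = (3.18 − 0.417)³/(4×0.417×3.18) = 21.1/5.30 = 3.98 m.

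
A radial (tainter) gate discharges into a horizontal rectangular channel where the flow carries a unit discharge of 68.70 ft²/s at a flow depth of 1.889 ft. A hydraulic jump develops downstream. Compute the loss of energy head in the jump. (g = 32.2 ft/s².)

V₁ = q/y₁ = 68.70/1.889 = 36.37 ft/s. Fr₁ = V₁/√(g·y₁) = 36.37/√(32.2×1.889) = 4.663.
By Bélanger, y₂/y₁ = ½[√(1 + 8Fr₁²) − 1] = ½[√174.96 − 1] = 6.114.
y₂ = 6.114 × 1.889 = 11.55 ft.
Head loss: ΔE = (y₂ − y₁)³/(4y₁y₂) = (11.55 − 1.889)³/(4×1.889×11.55) = 901.3/87.26 = 10.33 ft.

ΔE = 10.33 ft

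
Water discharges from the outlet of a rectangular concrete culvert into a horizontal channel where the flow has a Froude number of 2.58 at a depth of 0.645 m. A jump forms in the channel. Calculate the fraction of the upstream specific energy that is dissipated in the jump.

ΔE/E₁ = 0.189 (18.9%)

Fr₁ = 2.58 (given).
Conjugate-depth relation: y₂/y₁ = ½[√(1 + 8Fr₁²) − 1] = ½[√54.25 − 1] = 3.18.
y₂ = 3.18 × 0.645 = 2.05 m.
E₁ = y₁(1 + Fr₁²/2) = 0.645×(1 + 2.58²/2) = 2.79 m. ΔE = (y₂ − y₁)³/(4y₁y₂) = 0.527 m. ΔE/E₁ = 0.527/2.79 = 0.189.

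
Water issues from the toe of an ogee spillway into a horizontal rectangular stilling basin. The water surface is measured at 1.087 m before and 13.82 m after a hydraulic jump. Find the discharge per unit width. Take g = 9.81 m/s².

q = 33.14 m²/s

For a rectangular channel the momentum equation gives q² = ½·g·y₁·y₂·(y₁ + y₂) = ½×9.81×1.087×13.82×14.91 = 1098.
q = √1098 = 33.14 m²/s.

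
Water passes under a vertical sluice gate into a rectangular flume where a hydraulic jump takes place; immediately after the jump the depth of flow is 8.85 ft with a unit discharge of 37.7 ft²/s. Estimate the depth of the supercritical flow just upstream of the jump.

y₁ = 1.01 ft

V₂ = q/y₂ = 37.7/8.85 = 4.26 ft/s; Fr₂ = V₂/√(g·y₂) = 0.252.
Since the conjugate-depth ratio holds either way, y₁/y₂ = ½[√(1 + 8Fr₂²) − 1] = ½[√1.509 − 1] = 0.114.
y₁ = 0.114 × 8.85 = 1.01 ft.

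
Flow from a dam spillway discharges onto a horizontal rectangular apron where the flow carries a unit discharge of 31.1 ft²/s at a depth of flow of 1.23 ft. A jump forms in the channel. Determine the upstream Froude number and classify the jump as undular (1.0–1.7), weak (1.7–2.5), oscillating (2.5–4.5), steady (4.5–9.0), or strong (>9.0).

V₁ = q/y₁ = 31.1/1.23 = 25.3 ft/s. Fr₁ = V₁/√(g·y₁) = 25.3/√(32.2×1.23) = 4.02.
Fr₁ = 4.02 lies in the oscillating range.

Fr₁ = 4.02; oscillating jump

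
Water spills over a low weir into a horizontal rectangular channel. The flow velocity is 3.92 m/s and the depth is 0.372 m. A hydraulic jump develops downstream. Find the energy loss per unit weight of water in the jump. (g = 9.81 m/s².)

ΔE = 0.115 m

Fr₁ = V₁/√(g·y₁) = 3.92/√(9.81×0.372) = 2.05.
By Bélanger, y₂/y₁ = ½[√(1 + 8Fr₁²) − 1] = ½[√34.69 − 1] = 2.44.
y₂ = 2.44 × 0.372 = 0.909 m.
q = V₁·y₁ = 3.92 × 0.372 = 1.46 m²/s. V₂ = q/y₂ = 1.46/0.909 = 1.60 m/s. E₁ = y₁ + V₁²/2g = 1.16 m; E₂ = y₂ + V₂²/2g = 1.04 m. ΔE = E₁ − E₂ = 0.115 m.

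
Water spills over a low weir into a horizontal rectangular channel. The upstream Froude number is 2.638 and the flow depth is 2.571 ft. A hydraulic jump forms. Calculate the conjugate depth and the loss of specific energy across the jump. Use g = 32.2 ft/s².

Fr₁ = 2.638 (given).
By Bélanger, y₂/y₁ = ½[√(1 + 8Fr₁²) − 1] = ½[√56.672 − 1] = 3.264.
y₂ = 3.264 × 2.571 = 8.392 ft.
Head loss: ΔE = (y₂ − y₁)³/(4y₁y₂) = (8.392 − 2.571)³/(4×2.571×8.392) = 197.2/86.30 = 2.285 ft.

y₂ = 8.392 ft; ΔE = 2.285 ft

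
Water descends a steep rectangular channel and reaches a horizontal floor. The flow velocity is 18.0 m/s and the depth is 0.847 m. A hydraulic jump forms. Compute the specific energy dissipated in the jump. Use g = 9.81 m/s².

ΔE = 10.1 m

Fr₁ = V₁/√(g·y₁) = 18.0/√(9.81×0.847) = 6.24.
From the momentum equation for a rectangular channel, y₂/y₁ = ½[√(1 + 8Fr₁²) − 1] = ½[√312.9 − 1] = 8.35.
y₂ = 8.35 × 0.847 = 7.07 m.
q = V₁·y₁ = 18.0 × 0.847 = 15.2 m²/s. V₂ = q/y₂ = 15.2/7.07 = 2.16 m/s. E₁ = y₁ + V₁²/2g = 17.4 m; E₂ = y₂ + V₂²/2g = 7.31 m. ΔE = E₁ − E₂ = 10.1 m.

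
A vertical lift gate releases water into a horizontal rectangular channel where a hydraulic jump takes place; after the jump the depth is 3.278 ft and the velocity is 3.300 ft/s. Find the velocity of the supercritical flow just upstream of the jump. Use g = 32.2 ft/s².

Fr₂ = V₂/√(g·y₂) = 3.300/√(32.2×3.278) = 0.3212.
Since the conjugate-depth ratio holds either way, y₁/y₂ = ½[√(1 + 8Fr₂²) − 1] = ½[√1.8254 − 1] = 0.1755.
y₁ = 0.1755 × 3.278 = 0.5754 ft.
V₁ = q/y₁ = 10.82/0.5754 = 18.80 ft/s.

V₁ = 18.80 ft/s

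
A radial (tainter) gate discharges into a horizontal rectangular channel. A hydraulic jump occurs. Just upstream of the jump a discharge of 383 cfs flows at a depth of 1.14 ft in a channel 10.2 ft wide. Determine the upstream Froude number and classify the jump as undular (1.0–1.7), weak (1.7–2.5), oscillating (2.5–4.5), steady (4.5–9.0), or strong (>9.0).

Fr₁ = 5.44; steady jump

q = Q/b = 383/10.2 = 37.5 ft²/s; V₁ = q/y₁ = 32.9 ft/s. Fr₁ = V₁/√(g·y₁) = 5.44.
Fr₁ = 5.44 lies in the steady range.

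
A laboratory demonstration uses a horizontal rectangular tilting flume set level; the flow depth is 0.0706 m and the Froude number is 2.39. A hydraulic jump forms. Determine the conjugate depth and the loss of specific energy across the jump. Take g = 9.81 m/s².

y₂ = 0.206 m; ΔE = 0.0426 m

Fr₁ = 2.39 (given).
Bélanger equation: y₂/y₁ = ½[√(1 + 8Fr₁²) − 1] = ½[√46.70 − 1] = 2.92.
y₂ = 2.92 × 0.0706 = 0.206 m.
V₁ = Fr₁·√(g·y₁) = 2.39×√(9.81×0.0706) = 1.99 m/s; q = V₁·y₁ = 0.140 m²/s. V₂ = q/y₂ = 0.140/0.206 = 0.682 m/s. E₁ = y₁ + V₁²/2g = 0.272 m; E₂ = y₂ + V₂²/2g = 0.230 m. ΔE = E₁ − E₂ = 0.0426 m.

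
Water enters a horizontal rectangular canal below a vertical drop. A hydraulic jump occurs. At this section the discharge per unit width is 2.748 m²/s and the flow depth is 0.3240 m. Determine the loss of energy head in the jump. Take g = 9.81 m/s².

ΔE = 1.873 m

V₁ = q/y₁ = 2.748/0.3240 = 8.481 m/s. Fr₁ = V₁/√(g·y₁) = 8.481/√(9.81×0.3240) = 4.757.
Conjugate-depth relation: y₂/y₁ = ½[√(1 + 8Fr₁²) − 1] = ½[√182.06 − 1] = 6.246.
y₂ = 6.246 × 0.3240 = 2.024 m.
V₂ = q/y₂ = 2.748/2.024 = 1.358 m/s. E₁ = y₁ + V₁²/2g = 3.990 m; E₂ = y₂ + V₂²/2g = 2.118 m. ΔE = E₁ − E₂ = 1.873 m.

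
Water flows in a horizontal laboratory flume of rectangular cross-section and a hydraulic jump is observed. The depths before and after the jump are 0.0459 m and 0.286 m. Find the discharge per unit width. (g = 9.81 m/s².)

For a rectangular channel the momentum equation gives q² = ½·g·y₁·y₂·(y₁ + y₂) = ½×9.81×0.0459×0.286×0.332 = 0.0214.
q = √0.0214 = 0.146 m²/s.

q = 0.146 m²/s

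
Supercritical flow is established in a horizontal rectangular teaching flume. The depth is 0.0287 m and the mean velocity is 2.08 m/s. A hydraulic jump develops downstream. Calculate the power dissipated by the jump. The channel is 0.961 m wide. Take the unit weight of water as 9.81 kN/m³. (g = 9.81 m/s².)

P = 0.0536 kW

Fr₁ = V₁/√(g·y₁) = 2.08/√(9.81×0.0287) = 3.92.
From the momentum equation for a rectangular channel, y₂/y₁ = ½[√(1 + 8Fr₁²) − 1] = ½[√123.9 − 1] = 5.07.
y₂ = 5.07 × 0.0287 = 0.145 m.
q = V₁·y₁ = 2.08 × 0.0287 = 0.0597 m²/s. V₂ = q/y₂ = 0.0597/0.145 = 0.411 m/s. E₁ = y₁ + V₁²/2g = 0.249 m; E₂ = y₂ + V₂²/2g = 0.154 m. ΔE = E₁ − E₂ = 0.0952 m.
Q = q·b = 0.0597 × 0.961 = 0.0574 m³/s. P = γ·Q·ΔE = 9.81 × 0.0574 × 0.0952 = 0.0536 kW.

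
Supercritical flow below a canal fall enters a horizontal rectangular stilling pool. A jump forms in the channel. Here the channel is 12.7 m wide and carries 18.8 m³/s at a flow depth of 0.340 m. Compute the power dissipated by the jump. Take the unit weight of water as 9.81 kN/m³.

q = Q/b = 18.8/12.7 = 1.48 m²/s; V₁ = q/y₁ = 4.35 m/s. Fr₁ = V₁/√(g·y₁) = 2.38.
Conjugate-depth relation: y₂/y₁ = ½[√(1 + 8Fr₁²) − 1] = ½[√46.47 − 1] = 2.91.
y₂ = 2.91 × 0.340 = 0.989 m.
V₂ = q/y₂ = 1.48/0.989 = 1.50 m/s. E₁ = y₁ + V₁²/2g = 1.31 m; E₂ = y₂ + V₂²/2g = 1.10 m. ΔE = E₁ − E₂ = 0.203 m.
P = γ·Q·ΔE = 9.81 × 18.8 × 0.203 = 37.5 kW.

P = 37.5 kW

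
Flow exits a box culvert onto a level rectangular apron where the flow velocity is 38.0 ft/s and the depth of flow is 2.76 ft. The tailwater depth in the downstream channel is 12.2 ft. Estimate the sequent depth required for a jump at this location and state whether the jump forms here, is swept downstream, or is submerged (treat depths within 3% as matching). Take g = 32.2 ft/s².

Fr₁ = V₁/√(g·y₁) = 38.0/√(32.2×2.76) = 4.03.
Sequent-depth ratio: y₂/y₁ = ½[√(1 + 8Fr₁²) − 1] = ½[√131.0 − 1] = 5.22.
y₂ = 5.22 × 2.76 = 14.4 ft.
Tailwater y_tw = 12.2 ft: y_tw < y₂, so the jump is swept downstream.

y₂ = 14.4 ft; the jump is swept downstream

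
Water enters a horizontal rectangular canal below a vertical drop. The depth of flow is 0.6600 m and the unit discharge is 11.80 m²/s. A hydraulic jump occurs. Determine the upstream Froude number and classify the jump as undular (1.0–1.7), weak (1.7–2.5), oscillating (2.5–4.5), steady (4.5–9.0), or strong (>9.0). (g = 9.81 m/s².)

Fr₁ = 7.026; steady jump

V₁ = q/y₁ = 11.80/0.6600 = 17.88 m/s. Fr₁ = V₁/√(g·y₁) = 17.88/√(9.81×0.6600) = 7.026.
Fr₁ = 7.026 lies in the steady range.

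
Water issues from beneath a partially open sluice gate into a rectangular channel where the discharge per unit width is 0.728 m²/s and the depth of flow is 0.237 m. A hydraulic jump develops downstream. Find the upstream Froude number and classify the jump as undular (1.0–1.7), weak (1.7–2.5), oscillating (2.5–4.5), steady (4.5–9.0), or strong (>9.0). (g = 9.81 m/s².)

Fr₁ = 2.01; weak jump

V₁ = q/y₁ = 0.728/0.237 = 3.07 m/s. Fr₁ = V₁/√(g·y₁) = 3.07/√(9.81×0.237) = 2.01.
Fr₁ = 2.01 lies in the weak range.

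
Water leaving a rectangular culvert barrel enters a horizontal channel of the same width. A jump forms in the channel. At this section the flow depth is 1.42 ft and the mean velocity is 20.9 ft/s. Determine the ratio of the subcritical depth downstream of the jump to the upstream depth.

y₂/y₁ = 3.90

Fr₁ = V₁/√(g·y₁) = 20.9/√(32.2×1.42) = 3.09.
From the momentum equation for a rectangular channel, y₂/y₁ = ½[√(1 + 8Fr₁²) − 1] = ½[√77.43 − 1] = 3.90.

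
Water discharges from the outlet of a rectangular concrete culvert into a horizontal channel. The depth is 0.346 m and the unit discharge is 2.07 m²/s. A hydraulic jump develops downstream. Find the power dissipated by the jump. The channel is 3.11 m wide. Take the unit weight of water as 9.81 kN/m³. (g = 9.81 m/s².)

V₁ = q/y₁ = 2.07/0.346 = 5.98 m/s. Fr₁ = V₁/√(g·y₁) = 5.98/√(9.81×0.346) = 3.25.
By Bélanger, y₂/y₁ = ½[√(1 + 8Fr₁²) − 1] = ½[√85.36 − 1] = 4.12.
y₂ = 4.12 × 0.346 = 1.43 m.
Head loss: ΔE = (y₂ − y₁)³/(4y₁y₂) = (1.43 − 0.346)³/(4×0.346×1.43) = 1.26/1.97 = 0.637 m.
Q = q·b = 2.07 × 3.11 = 6.44 m³/s. P = γ·Q·ΔE = 9.81 × 6.44 × 0.637 = 40.3 kW.

P = 40.3 kW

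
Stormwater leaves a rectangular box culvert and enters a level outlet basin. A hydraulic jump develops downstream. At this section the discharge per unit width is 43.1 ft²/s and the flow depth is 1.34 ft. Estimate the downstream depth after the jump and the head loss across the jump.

y₂ = 8.63 ft; ΔE = 8.38 ft

V₁ = q/y₁ = 43.1/1.34 = 32.2 ft/s. Fr₁ = V₁/√(g·y₁) = 32.2/√(32.2×1.34) = 4.90.
Bélanger equation: y₂/y₁ = ½[√(1 + 8Fr₁²) − 1] = ½[√192.8 − 1] = 6.44.
y₂ = 6.44 × 1.34 = 8.63 ft.
Head loss: ΔE = (y₂ − y₁)³/(4y₁y₂) = (8.63 − 1.34)³/(4×1.34×8.63) = 388/46.3 = 8.38 ft.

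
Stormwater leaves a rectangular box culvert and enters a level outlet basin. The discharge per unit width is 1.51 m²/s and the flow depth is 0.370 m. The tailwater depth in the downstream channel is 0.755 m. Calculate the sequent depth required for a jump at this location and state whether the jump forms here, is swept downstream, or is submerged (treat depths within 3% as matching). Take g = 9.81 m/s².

V₁ = q/y₁ = 1.51/0.370 = 4.08 m/s. Fr₁ = V₁/√(g·y₁) = 4.08/√(9.81×0.370) = 2.14.
Conjugate-depth relation: y₂/y₁ = ½[√(1 + 8Fr₁²) − 1] = ½[√37.71 − 1] = 2.57.
y₂ = 2.57 × 0.370 = 0.951 m.
Tailwater y_tw = 0.755 m: y_tw < y₂, so the jump is swept downstream.

y₂ = 0.951 m; the jump is swept downstream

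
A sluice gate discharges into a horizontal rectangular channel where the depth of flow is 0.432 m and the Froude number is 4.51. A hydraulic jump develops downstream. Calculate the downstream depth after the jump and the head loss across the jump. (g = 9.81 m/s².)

Fr₁ = 4.51 (given).
Conjugate-depth relation: y₂/y₁ = ½[√(1 + 8Fr₁²) − 1] = ½[√163.7 − 1] = 5.90.
y₂ = 5.90 × 0.432 = 2.55 m.
Head loss: ΔE = (y₂ − y₁)³/(4y₁y₂) = (2.55 − 0.432)³/(4×0.432×2.55) = 9.47/4.40 = 2.15 m.

y₂ = 2.55 m; ΔE = 2.15 m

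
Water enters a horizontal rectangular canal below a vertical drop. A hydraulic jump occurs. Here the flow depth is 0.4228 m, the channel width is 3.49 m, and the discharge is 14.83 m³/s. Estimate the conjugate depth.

y₂ = 2.747 m

q = Q/b = 14.83/3.49 = 4.249 m²/s; V₁ = q/y₁ = 10.05 m/s. Fr₁ = V₁/√(g·y₁) = 4.935.
Conjugate-depth relation: y₂/y₁ = ½[√(1 + 8Fr₁²) − 1] = ½[√195.83 − 1] = 6.497.
y₂ = 6.497 × 0.4228 = 2.747 m.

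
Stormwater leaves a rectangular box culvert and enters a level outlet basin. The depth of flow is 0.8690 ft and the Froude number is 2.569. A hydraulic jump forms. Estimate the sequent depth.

y₂ = 2.752 ft

Fr₁ = 2.569 (given).
By Bélanger, y₂/y₁ = ½[√(1 + 8Fr₁²) − 1] = ½[√53.798 − 1] = 3.167.
y₂ = 3.167 × 0.8690 = 2.752 ft.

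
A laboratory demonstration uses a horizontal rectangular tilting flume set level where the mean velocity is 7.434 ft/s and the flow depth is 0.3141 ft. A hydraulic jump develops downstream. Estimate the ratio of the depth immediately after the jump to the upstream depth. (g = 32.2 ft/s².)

Fr₁ = V₁/√(g·y₁) = 7.434/√(32.2×0.3141) = 2.338.
From the momentum equation for a rectangular channel, y₂/y₁ = ½[√(1 + 8Fr₁²) − 1] = ½[√44.713 − 1] = 2.843.

y₂/y₁ = 2.843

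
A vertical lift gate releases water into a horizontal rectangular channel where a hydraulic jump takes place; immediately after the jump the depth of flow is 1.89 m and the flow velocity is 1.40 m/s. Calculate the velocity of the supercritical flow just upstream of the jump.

V₁ = 7.81 m/s

Fr₂ = V₂/√(g·y₂) = 1.40/√(9.81×1.89) = 0.325.
Since the conjugate-depth ratio holds either way, y₁/y₂ = ½[√(1 + 8Fr₂²) − 1] = ½[√1.846 − 1] = 0.179.
y₁ = 0.179 × 1.89 = 0.339 m.
V₁ = q/y₁ = 2.65/0.339 = 7.81 m/s.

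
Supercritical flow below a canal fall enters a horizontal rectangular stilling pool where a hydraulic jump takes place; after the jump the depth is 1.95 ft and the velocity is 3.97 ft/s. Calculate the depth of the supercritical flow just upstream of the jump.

y₁ = 0.716 ft

Fr₂ = V₂/√(g·y₂) = 3.97/√(32.2×1.95) = 0.501.
The Bélanger relation is symmetric: y₁/y₂ = ½[√(1 + 8Fr₂²) − 1] = ½[√3.008 − 1] = 0.367.
y₁ = 0.367 × 1.95 = 0.716 ft.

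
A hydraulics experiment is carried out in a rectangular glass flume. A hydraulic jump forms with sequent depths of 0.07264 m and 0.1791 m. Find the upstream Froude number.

For a rectangular channel the momentum equation gives q² = ½·g·y₁·y₂·(y₁ + y₂) = ½×9.81×0.07264×0.1791×0.2517 = 0.01606.
q = √0.01606 = 0.1267 m²/s.
V₁ = q/y₁ = 1.745 m/s; Fr₁ = V₁/√(g·y₁) = 2.067.

Fr₁ = 2.067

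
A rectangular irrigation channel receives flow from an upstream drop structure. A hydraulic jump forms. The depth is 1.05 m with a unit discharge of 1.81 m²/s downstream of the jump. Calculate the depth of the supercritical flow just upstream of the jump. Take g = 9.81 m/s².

y₁ = 0.430 m

V₂ = q/y₂ = 1.81/1.05 = 1.72 m/s; Fr₂ = V₂/√(g·y₂) = 0.537.
The Bélanger relation is symmetric: y₁/y₂ = ½[√(1 + 8Fr₂²) − 1] = ½[√3.308 − 1] = 0.409.
y₁ = 0.409 × 1.05 = 0.430 m.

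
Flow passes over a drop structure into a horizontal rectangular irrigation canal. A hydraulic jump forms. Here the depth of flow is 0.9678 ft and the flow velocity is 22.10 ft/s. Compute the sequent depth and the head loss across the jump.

y₂ = 4.956 ft; ΔE = 3.307 ft

Fr₁ = V₁/√(g·y₁) = 22.10/√(32.2×0.9678) = 3.959.
Conjugate-depth relation: y₂/y₁ = ½[√(1 + 8Fr₁²) − 1] = ½[√126.38 − 1] = 5.121.
y₂ = 5.121 × 0.9678 = 4.956 ft.
Head loss: ΔE = (y₂ − y₁)³/(4y₁y₂) = (4.956 − 0.9678)³/(4×0.9678×4.956) = 63.44/19.19 = 3.307 ft.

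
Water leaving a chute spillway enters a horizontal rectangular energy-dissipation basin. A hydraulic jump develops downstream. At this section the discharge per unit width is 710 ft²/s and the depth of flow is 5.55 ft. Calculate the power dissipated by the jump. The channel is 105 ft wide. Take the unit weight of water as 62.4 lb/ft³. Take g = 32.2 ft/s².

V₁ = q/y₁ = 710/5.55 = 128 ft/s. Fr₁ = V₁/√(g·y₁) = 128/√(32.2×5.55) = 9.57.
By Bélanger, y₂/y₁ = ½[√(1 + 8Fr₁²) − 1] = ½[√733.6 − 1] = 13.0.
y₂ = 13.0 × 5.55 = 72.4 ft.
V₂ = q/y₂ = 710/72.4 = 9.81 ft/s. E₁ = y₁ + V₁²/2g = 260 ft; E₂ = y₂ + V₂²/2g = 73.9 ft. ΔE = E₁ − E₂ = 186 ft.
Q = q·b = 710 × 105 = 74550 cfs. P = γ·Q·ΔE/550 = 62.4 × 74550 × 186 / 550 = 1571446 hp.

P = 1571446 hp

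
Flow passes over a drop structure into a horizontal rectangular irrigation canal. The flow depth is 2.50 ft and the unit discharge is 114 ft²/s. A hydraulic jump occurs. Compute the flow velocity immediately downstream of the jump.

V₁ = q/y₁ = 114/2.50 = 45.6 ft/s. Fr₁ = V₁/√(g·y₁) = 45.6/√(32.2×2.50) = 5.08.
Bélanger equation: y₂/y₁ = ½[√(1 + 8Fr₁²) − 1] = ½[√207.6 − 1] = 6.70.
y₂ = 6.70 × 2.50 = 16.8 ft.
V₂ = q/y₂ = 114/16.8 = 6.80 ft/s.

V₂ = 6.80 ft/s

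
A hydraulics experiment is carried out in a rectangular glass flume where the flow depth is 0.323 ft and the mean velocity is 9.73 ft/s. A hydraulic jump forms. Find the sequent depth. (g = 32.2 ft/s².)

Fr₁ = V₁/√(g·y₁) = 9.73/√(32.2×0.323) = 3.02.
By Bélanger, y₂/y₁ = ½[√(1 + 8Fr₁²) − 1] = ½[√73.82 − 1] = 3.80.
y₂ = 3.80 × 0.323 = 1.23 ft.

y₂ = 1.23 ft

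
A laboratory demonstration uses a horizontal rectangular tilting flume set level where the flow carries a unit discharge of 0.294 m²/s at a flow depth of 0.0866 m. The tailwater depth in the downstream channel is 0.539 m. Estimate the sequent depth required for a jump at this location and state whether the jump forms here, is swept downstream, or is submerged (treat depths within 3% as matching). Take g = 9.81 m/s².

y₂ = 0.410 m; the jump is submerged

V₁ = q/y₁ = 0.294/0.0866 = 3.39 m/s. Fr₁ = V₁/√(g·y₁) = 3.39/√(9.81×0.0866) = 3.68.
By Bélanger, y₂/y₁ = ½[√(1 + 8Fr₁²) − 1] = ½[√109.5 − 1] = 4.73.
y₂ = 4.73 × 0.0866 = 0.410 m.
Tailwater y_tw = 0.539 m: y_tw > y₂, so the jump is submerged.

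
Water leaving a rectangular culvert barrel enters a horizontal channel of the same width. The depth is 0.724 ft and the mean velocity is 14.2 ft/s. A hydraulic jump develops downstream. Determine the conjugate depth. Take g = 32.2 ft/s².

y₂ = 2.67 ft

Fr₁ = V₁/√(g·y₁) = 14.2/√(32.2×0.724) = 2.94.
Sequent-depth ratio: y₂/y₁ = ½[√(1 + 8Fr₁²) − 1] = ½[√70.19 − 1] = 3.69.
y₂ = 3.69 × 0.724 = 2.67 ft.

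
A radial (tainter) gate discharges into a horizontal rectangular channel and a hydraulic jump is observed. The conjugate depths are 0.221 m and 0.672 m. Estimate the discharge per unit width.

q = 0.807 m²/s

For a rectangular channel the momentum equation gives q² = ½·g·y₁·y₂·(y₁ + y₂) = ½×9.81×0.221×0.672×0.893 = 0.651.
q = √0.651 = 0.807 m²/s.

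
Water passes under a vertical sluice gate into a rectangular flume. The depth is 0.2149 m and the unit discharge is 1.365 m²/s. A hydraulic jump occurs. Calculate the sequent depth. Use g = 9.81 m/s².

V₁ = q/y₁ = 1.365/0.2149 = 6.352 m/s. Fr₁ = V₁/√(g·y₁) = 6.352/√(9.81×0.2149) = 4.375.
Bélanger equation: y₂/y₁ = ½[√(1 + 8Fr₁²) − 1] = ½[√154.10 − 1] = 5.707.
y₂ = 5.707 × 0.2149 = 1.226 m.

y₂ = 1.226 m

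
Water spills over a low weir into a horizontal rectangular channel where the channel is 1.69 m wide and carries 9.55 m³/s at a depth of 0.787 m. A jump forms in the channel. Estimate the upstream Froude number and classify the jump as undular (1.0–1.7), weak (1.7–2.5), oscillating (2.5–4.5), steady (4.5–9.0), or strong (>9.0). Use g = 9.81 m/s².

q = Q/b = 9.55/1.69 = 5.65 m²/s; V₁ = q/y₁ = 7.18 m/s. Fr₁ = V₁/√(g·y₁) = 2.58.
Fr₁ = 2.58 lies in the oscillating range.

Fr₁ = 2.58; oscillating jump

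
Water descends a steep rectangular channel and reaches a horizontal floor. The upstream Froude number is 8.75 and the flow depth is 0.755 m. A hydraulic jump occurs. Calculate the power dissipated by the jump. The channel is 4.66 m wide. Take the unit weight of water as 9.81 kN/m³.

P = 16832 kW

Fr₁ = 8.75 (given).
Conjugate-depth relation: y₂/y₁ = ½[√(1 + 8Fr₁²) − 1] = ½[√613.5 − 1] = 11.9.
y₂ = 11.9 × 0.755 = 8.97 m.
Head loss: ΔE = (y₂ − y₁)³/(4y₁y₂) = (8.97 − 0.755)³/(4×0.755×8.97) = 555/27.1 = 20.5 m.
V₁ = Fr₁·√(g·y₁) = 8.75×√(9.81×0.755) = 23.8 m/s; q = V₁·y₁ = 18.0 m²/s. Q = q·b = 18.0 × 4.66 = 83.8 m³/s. P = γ·Q·ΔE = 9.81 × 83.8 × 20.5 = 16832 kW.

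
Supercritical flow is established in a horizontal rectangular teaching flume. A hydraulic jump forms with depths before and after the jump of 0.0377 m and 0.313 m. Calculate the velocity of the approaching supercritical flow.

For a rectangular channel the momentum equation gives q² = ½·g·y₁·y₂·(y₁ + y₂) = ½×9.81×0.0377×0.313×0.351 = 0.0203.
q = √0.0203 = 0.142 m²/s.
V₁ = q/y₁ = 0.142/0.0377 = 3.78 m/s.

V₁ = 3.78 m/s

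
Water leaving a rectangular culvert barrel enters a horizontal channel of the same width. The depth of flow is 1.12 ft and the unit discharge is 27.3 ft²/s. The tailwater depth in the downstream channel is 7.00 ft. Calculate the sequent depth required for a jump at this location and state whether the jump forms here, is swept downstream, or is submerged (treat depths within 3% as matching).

V₁ = q/y₁ = 27.3/1.12 = 24.4 ft/s. Fr₁ = V₁/√(g·y₁) = 24.4/√(32.2×1.12) = 4.06.
From the momentum equation for a rectangular channel, y₂/y₁ = ½[√(1 + 8Fr₁²) − 1] = ½[√132.8 − 1] = 5.26.
y₂ = 5.26 × 1.12 = 5.89 ft.
Tailwater y_tw = 7.00 ft: y_tw > y₂, so the jump is submerged.

y₂ = 5.89 ft; the jump is submerged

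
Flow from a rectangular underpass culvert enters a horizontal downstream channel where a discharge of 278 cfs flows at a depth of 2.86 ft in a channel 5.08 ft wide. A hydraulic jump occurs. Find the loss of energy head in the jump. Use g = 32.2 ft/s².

q = Q/b = 278/5.08 = 54.7 ft²/s; V₁ = q/y₁ = 19.1 ft/s. Fr₁ = V₁/√(g·y₁) = 1.99.
Bélanger equation: y₂/y₁ = ½[√(1 + 8Fr₁²) − 1] = ½[√32.81 − 1] = 2.36.
y₂ = 2.36 × 2.86 = 6.76 ft.
V₂ = q/y₂ = 54.7/6.76 = 8.09 ft/s. E₁ = y₁ + V₁²/2g = 8.55 ft; E₂ = y₂ + V₂²/2g = 7.78 ft. ΔE = E₁ − E₂ = 0.767 ft.

ΔE = 0.767 ft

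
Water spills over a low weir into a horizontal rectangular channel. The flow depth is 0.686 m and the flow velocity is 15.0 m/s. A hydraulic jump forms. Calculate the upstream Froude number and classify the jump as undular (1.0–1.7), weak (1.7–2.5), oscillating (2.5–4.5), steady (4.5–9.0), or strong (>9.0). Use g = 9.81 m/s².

Fr₁ = 5.78; steady jump

Fr₁ = V₁/√(g·y₁) = 15.0/√(9.81×0.686) = 5.78.
Fr₁ = 5.78 lies in the steady range.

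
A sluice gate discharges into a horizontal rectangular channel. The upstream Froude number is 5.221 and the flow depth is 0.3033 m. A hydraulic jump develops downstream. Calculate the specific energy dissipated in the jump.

ΔE = 2.257 m

Fr₁ = 5.221 (given).
Bélanger equation: y₂/y₁ = ½[√(1 + 8Fr₁²) − 1] = ½[√219.07 − 1] = 6.901.
y₂ = 6.901 × 0.3033 = 2.093 m.
Head loss: ΔE = (y₂ − y₁)³/(4y₁y₂) = (2.093 − 0.3033)³/(4×0.3033×2.093) = 5.732/2.539 = 2.257 m.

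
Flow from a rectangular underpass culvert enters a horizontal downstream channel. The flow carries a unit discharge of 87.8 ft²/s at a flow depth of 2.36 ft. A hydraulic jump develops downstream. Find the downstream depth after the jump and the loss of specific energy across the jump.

V₁ = q/y₁ = 87.8/2.36 = 37.2 ft/s. Fr₁ = V₁/√(g·y₁) = 37.2/√(32.2×2.36) = 4.27.
Sequent-depth ratio: y₂/y₁ = ½[√(1 + 8Fr₁²) − 1] = ½[√146.7 − 1] = 5.56.
y₂ = 5.56 × 2.36 = 13.1 ft.
Head loss: ΔE = (y₂ − y₁)³/(4y₁y₂) = (13.1 − 2.36)³/(4×2.36×13.1) = 1243/124 = 10.0 ft.

y₂ = 13.1 ft; ΔE = 10.0 ft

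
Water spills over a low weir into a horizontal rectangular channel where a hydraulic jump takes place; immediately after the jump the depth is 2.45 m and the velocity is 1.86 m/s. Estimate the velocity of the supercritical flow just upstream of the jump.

V₁ = 7.97 m/s

Fr₂ = V₂/√(g·y₂) = 1.86/√(9.81×2.45) = 0.379.
Since the conjugate-depth ratio holds either way, y₁/y₂ = ½[√(1 + 8Fr₂²) − 1] = ½[√2.152 − 1] = 0.233.
y₁ = 0.233 × 2.45 = 0.572 m.
V₁ = q/y₁ = 4.56/0.572 = 7.97 m/s.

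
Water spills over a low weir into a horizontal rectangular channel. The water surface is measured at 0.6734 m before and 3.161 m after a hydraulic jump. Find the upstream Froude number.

For a rectangular channel the momentum equation gives q² = ½·g·y₁·y₂·(y₁ + y₂) = ½×9.81×0.6734×3.161×3.834 = 40.03.
q = √40.03 = 6.327 m²/s.
V₁ = q/y₁ = 9.396 m/s; Fr₁ = V₁/√(g·y₁) = 3.656.

Fr₁ = 3.656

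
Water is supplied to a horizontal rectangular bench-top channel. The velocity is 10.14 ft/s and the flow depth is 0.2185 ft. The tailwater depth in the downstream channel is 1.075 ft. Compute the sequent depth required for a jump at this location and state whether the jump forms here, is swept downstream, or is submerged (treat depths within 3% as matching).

Fr₁ = V₁/√(g·y₁) = 10.14/√(32.2×0.2185) = 3.823.
Conjugate-depth relation: y₂/y₁ = ½[√(1 + 8Fr₁²) − 1] = ½[√117.91 − 1] = 4.929.
y₂ = 4.929 × 0.2185 = 1.077 ft.
Tailwater y_tw = 1.075 ft: y_tw ≈ y₂, so the jump forms here.

y₂ = 1.077 ft; the jump forms here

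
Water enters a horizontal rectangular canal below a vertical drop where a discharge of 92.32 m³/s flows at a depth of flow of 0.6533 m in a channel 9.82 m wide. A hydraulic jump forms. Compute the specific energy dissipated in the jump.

q = Q/b = 92.32/9.82 = 9.401 m²/s; V₁ = q/y₁ = 14.39 m/s. Fr₁ = V₁/√(g·y₁) = 5.684.
From the momentum equation for a rectangular channel, y₂/y₁ = ½[√(1 + 8Fr₁²) − 1] = ½[√259.49 − 1] = 7.554.
y₂ = 7.554 × 0.6533 = 4.935 m.
Head loss: ΔE = (y₂ − y₁)³/(4y₁y₂) = (4.935 − 0.6533)³/(4×0.6533×4.935) = 78.51/12.90 = 6.088 m.

ΔE = 6.088 m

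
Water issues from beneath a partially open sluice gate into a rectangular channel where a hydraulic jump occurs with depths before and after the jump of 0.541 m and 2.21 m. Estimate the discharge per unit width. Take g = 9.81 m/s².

For a rectangular channel the momentum equation gives q² = ½·g·y₁·y₂·(y₁ + y₂) = ½×9.81×0.541×2.21×2.75 = 16.1.
q = √16.1 = 4.02 m²/s.

q = 4.02 m²/s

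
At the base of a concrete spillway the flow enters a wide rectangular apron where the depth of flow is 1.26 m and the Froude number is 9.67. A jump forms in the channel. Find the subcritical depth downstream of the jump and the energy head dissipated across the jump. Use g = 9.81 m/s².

Fr₁ = 9.67 (given).
Bélanger equation: y₂/y₁ = ½[√(1 + 8Fr₁²) − 1] = ½[√749.1 − 1] = 13.2.
y₂ = 13.2 × 1.26 = 16.6 m.
Head loss: ΔE = (y₂ − y₁)³/(4y₁y₂) = (16.6 − 1.26)³/(4×1.26×16.6) = 3619/83.7 = 43.2 m.

y₂ = 16.6 m; ΔE = 43.2 m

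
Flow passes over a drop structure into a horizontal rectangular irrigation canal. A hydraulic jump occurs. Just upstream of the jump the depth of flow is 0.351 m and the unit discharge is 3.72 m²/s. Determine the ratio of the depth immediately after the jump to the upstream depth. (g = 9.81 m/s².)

V₁ = q/y₁ = 3.72/0.351 = 10.6 m/s. Fr₁ = V₁/√(g·y₁) = 10.6/√(9.81×0.351) = 5.71.
Bélanger equation: y₂/y₁ = ½[√(1 + 8Fr₁²) − 1] = ½[√262.0 − 1] = 7.59.

y₂/y₁ = 7.59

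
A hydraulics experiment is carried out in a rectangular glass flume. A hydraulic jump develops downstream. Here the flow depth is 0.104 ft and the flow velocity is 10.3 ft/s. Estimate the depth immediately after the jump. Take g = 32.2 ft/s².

y₂ = 0.777 ft

Fr₁ = V₁/√(g·y₁) = 10.3/√(32.2×0.104) = 5.63.
Bélanger equation: y₂/y₁ = ½[√(1 + 8Fr₁²) − 1] = ½[√254.4 − 1] = 7.48.
y₂ = 7.48 × 0.104 = 0.777 ft.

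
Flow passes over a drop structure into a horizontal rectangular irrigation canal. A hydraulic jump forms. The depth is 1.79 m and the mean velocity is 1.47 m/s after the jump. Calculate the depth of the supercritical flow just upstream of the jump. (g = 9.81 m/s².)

Fr₂ = V₂/√(g·y₂) = 1.47/√(9.81×1.79) = 0.351.
The Bélanger relation is symmetric: y₁/y₂ = ½[√(1 + 8Fr₂²) − 1] = ½[√1.984 − 1] = 0.204.
y₁ = 0.204 × 1.79 = 0.366 m.

y₁ = 0.366 m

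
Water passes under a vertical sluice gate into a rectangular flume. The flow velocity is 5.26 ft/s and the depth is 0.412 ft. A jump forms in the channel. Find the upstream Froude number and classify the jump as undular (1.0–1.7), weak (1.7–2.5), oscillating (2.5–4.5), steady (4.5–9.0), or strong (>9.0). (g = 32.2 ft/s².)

Fr₁ = V₁/√(g·y₁) = 5.26/√(32.2×0.412) = 1.44.
Fr₁ = 1.44 lies in the undular range.

Fr₁ = 1.44; undular jump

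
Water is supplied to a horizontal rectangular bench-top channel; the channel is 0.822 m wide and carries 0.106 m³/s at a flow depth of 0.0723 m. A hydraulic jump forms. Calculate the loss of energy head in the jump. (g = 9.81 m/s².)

ΔE = 0.0258 m

q = Q/b = 0.106/0.822 = 0.129 m²/s; V₁ = q/y₁ = 1.78 m/s. Fr₁ = V₁/√(g·y₁) = 2.12.
Bélanger equation: y₂/y₁ = ½[√(1 + 8Fr₁²) − 1] = ½[√36.88 − 1] = 2.54.
y₂ = 2.54 × 0.0723 = 0.183 m.
V₂ = q/y₂ = 0.129/0.183 = 0.703 m/s. E₁ = y₁ + V₁²/2g = 0.234 m; E₂ = y₂ + V₂²/2g = 0.209 m. ΔE = E₁ − E₂ = 0.0258 m.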